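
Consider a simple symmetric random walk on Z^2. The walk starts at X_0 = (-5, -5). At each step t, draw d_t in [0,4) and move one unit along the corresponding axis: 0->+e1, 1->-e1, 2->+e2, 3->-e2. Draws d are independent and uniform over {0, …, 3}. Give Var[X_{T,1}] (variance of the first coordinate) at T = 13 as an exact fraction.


13/2

Outcome values over d=0..3: [1, -1, 0, 0]
Σy = 0, Σy² = 2, M = 4
μ = 0/4 = 0,  σ² = 2/4 − (0)² = 1/2
Independent increments: Var[X_13] = 13·σ² = 13·(1/2) = 13/2


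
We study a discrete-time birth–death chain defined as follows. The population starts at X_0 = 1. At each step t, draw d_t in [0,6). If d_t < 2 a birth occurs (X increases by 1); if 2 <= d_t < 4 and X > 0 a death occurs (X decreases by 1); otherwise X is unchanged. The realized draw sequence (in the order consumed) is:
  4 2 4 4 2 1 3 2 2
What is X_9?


0

t=0: X=1, d=4 → hold, X_1=1
t=1: X=1, d=2 → death, X_2=0
t=2: X=0, d=4 → hold, X_3=0
t=3: X=0, d=4 → hold, X_4=0
t=4: X=0, d=2 → hold, X_5=0
t=5: X=0, d=1 → birth, X_6=1
t=6: X=1, d=3 → death, X_7=0
t=7: X=0, d=2 → hold, X_8=0
t=8: X=0, d=2 → hold, X_9=0


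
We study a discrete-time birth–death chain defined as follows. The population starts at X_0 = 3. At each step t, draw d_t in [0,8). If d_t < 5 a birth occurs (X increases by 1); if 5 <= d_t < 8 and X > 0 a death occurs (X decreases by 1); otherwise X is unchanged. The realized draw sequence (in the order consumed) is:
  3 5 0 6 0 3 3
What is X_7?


t=0: X=3, d=3 → birth, X_1=4
t=1: X=4, d=5 → death, X_2=3
t=2: X=3, d=0 → birth, X_3=4
t=3: X=4, d=6 → death, X_4=3
t=4: X=3, d=0 → birth, X_5=4
t=5: X=4, d=3 → birth, X_6=5
t=6: X=5, d=3 → birth, X_7=6

6


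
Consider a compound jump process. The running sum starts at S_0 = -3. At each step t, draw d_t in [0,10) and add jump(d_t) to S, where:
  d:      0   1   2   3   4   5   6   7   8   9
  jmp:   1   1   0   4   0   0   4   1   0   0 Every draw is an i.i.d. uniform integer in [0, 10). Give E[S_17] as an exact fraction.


157/10

Outcome values over d=0..9: [1, 1, 0, 4, 0, 0, 4, 1, 0, 0]
Σy = 11, Σy² = 35, M = 10
μ = 11/10 = 11/10,  σ² = 35/10 − (11/10)² = 229/100
E[S_17] = -3 + 17·(11/10) = 157/10


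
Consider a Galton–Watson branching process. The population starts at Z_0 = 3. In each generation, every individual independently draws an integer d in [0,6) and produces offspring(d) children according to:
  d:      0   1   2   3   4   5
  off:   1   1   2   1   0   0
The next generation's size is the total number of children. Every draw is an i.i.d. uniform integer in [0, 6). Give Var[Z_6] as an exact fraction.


1648521875/725594112

Outcome values over d=0..5: [1, 1, 2, 1, 0, 0]
Σy = 5, Σy² = 7, M = 6
μ = 5/6 = 5/6,  σ² = 7/6 − (5/6)² = 17/36
V_0 = 0, E_0 = 3
V_1 = 17/36·E_0 + (5/6)²·V_0 = 17/12;  E_1 = 5/2
V_2 = 17/36·E_1 + (5/6)²·V_1 = 935/432;  E_2 = 25/12
V_3 = 17/36·E_2 + (5/6)²·V_2 = 38675/15552;  E_3 = 125/72
V_4 = 17/36·E_3 + (5/6)²·V_3 = 1425875/559872;  E_4 = 625/432
V_5 = 17/36·E_4 + (5/6)²·V_4 = 49416875/20155392;  E_5 = 3125/2592
V_6 = 17/36·E_5 + (5/6)²·V_5 = 1648521875/725594112;  E_6 = 15625/15552


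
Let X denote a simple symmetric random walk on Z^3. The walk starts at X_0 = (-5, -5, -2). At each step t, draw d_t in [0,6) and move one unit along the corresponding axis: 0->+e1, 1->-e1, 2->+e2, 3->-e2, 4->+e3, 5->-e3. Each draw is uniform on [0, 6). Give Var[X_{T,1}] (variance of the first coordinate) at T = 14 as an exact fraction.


Outcome values over d=0..5: [1, -1, 0, 0, 0, 0]
Σy = 0, Σy² = 2, M = 6
μ = 0/6 = 0,  σ² = 2/6 − (0)² = 1/3
Independent increments: Var[X_14] = 14·σ² = 14·(1/3) = 14/3

14/3


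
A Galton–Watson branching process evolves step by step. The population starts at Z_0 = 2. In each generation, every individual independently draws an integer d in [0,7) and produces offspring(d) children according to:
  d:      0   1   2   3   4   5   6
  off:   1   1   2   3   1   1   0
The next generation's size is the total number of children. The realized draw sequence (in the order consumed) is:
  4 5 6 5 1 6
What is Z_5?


gen 0: Z_0=2, draws=[4, 5], offspring=[1, 1], Z_1=2
gen 1: Z_1=2, draws=[6, 5], offspring=[0, 1], Z_2=1
gen 2: Z_2=1, draws=[1], offspring=[1], Z_3=1
gen 3: Z_3=1, draws=[6], offspring=[0], Z_4=0
gen 4: Z_4=0, draws=[], offspring=[], Z_5=0

0


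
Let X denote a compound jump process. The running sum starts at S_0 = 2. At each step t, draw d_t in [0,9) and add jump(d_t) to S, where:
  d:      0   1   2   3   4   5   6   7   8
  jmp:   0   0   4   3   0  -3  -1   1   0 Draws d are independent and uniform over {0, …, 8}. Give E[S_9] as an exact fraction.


6

Outcome values over d=0..8: [0, 0, 4, 3, 0, -3, -1, 1, 0]
Σy = 4, Σy² = 36, M = 9
μ = 4/9 = 4/9,  σ² = 36/9 − (4/9)² = 308/81
E[S_9] = 2 + 9·(4/9) = 6


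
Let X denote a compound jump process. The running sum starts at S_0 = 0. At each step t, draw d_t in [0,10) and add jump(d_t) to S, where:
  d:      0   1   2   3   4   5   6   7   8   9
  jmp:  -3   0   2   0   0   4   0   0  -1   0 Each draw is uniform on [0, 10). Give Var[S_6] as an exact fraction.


Outcome values over d=0..9: [-3, 0, 2, 0, 0, 4, 0, 0, -1, 0]
Σy = 2, Σy² = 30, M = 10
μ = 2/10 = 1/5,  σ² = 30/10 − (1/5)² = 74/25
Independent increments: Var[S_6] = 6·σ² = 6·(74/25) = 444/25

444/25


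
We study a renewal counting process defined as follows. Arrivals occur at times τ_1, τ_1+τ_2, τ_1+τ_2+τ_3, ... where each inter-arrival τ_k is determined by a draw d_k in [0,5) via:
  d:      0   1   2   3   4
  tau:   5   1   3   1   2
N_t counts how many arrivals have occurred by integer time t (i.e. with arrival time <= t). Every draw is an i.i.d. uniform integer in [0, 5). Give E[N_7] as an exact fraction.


220083/78125

Inter-arrival values over d=0..4: [5, 1, 3, 1, 2]
Each d has probability 1/5, so the pmf of τ is: f(1) = 2/5, f(2) = 1/5, f(3) = 1/5, f(5) = 1/5
Renewal equation for m(n) = E[N_n]: condition on τ_1 = k (if k <= n, one arrival plus a fresh copy on the remaining n−k steps): m(n) = F(n) + Σ_{k<=n} f(k)·m(n−k), where F(n) = P(τ <= n) and m(0) = 0
m(1) = F(1) = 2/5
m(2) = F(2) + f(1)·m(1) = 3/5 + 2/5·2/5 = 19/25
m(3) = F(3) + f(1)·m(2) + f(2)·m(1) = 4/5 + 2/5·19/25 + 1/5·2/5 = 148/125
m(4) = F(4) + f(1)·m(3) + f(2)·m(2) + f(3)·m(1) = 4/5 + 2/5·148/125 + 1/5·19/25 + 1/5·2/5 = 941/625
m(5) = F(5) + f(1)·m(4) + f(2)·m(3) + f(3)·m(2) = 1 + 2/5·941/625 + 1/5·148/125 + 1/5·19/25 = 6222/3125
m(6) = F(6) + f(1)·m(5) + f(2)·m(4) + f(3)·m(3) + f(5)·m(1) = 1 + 2/5·6222/3125 + 1/5·941/625 + 1/5·148/125 + 1/5·2/5 = 37724/15625
m(7) = F(7) + f(1)·m(6) + f(2)·m(5) + f(3)·m(4) + f(5)·m(2) = 1 + 2/5·37724/15625 + 1/5·6222/3125 + 1/5·941/625 + 1/5·19/25 = 220083/78125
E[N_7] = m(7) = 220083/78125


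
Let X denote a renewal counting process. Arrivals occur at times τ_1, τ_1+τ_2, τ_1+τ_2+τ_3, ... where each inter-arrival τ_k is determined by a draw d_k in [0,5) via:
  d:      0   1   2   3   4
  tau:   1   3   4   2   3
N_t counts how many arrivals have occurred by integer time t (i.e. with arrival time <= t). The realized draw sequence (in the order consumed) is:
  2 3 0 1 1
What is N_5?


1

draw d_1=2: τ_1=4, arrival time A_1=4
draw d_2=3: τ_2=2, arrival time A_2=6
draw d_3=0: τ_3=1, arrival time A_3=7
draw d_4=1: τ_4=3, arrival time A_4=10
draw d_5=1: τ_5=3, arrival time A_5=13
N_t over t=0..5: 0:0 1:0 2:0 3:0 4:1 5:1


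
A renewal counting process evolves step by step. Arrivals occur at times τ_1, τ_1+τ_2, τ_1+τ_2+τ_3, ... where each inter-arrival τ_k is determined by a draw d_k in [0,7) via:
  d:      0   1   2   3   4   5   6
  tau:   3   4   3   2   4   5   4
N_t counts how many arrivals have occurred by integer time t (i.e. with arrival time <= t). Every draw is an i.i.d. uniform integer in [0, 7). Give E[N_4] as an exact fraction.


43/49

Inter-arrival values over d=0..6: [3, 4, 3, 2, 4, 5, 4]
Each d has probability 1/7, so the pmf of τ is: f(2) = 1/7, f(3) = 2/7, f(4) = 3/7, f(5) = 1/7
Renewal equation for m(n) = E[N_n]: condition on τ_1 = k (if k <= n, one arrival plus a fresh copy on the remaining n−k steps): m(n) = F(n) + Σ_{k<=n} f(k)·m(n−k), where F(n) = P(τ <= n) and m(0) = 0
m(1) = F(1) = 0
m(2) = F(2) = 1/7
m(3) = F(3) = 3/7
m(4) = F(4) + f(2)·m(2) = 6/7 + 1/7·1/7 = 43/49
E[N_4] = m(4) = 43/49


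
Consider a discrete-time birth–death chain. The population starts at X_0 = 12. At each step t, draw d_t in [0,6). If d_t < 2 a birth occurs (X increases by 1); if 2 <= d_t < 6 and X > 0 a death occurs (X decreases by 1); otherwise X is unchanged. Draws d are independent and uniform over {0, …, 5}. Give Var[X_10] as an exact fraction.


80/9

X can drop by at most 1 per step and X_0 = 12 > T = 10, so X_t >= 12 − t >= 2 > 0 for every t <= 10: the floor at 0 (the 'and X > 0' condition) never binds. Hence X_10 = X_0 + Σ_{t<10} Y_t with i.i.d. increments Y_t = y(d_t) ∈ {+1, −1, 0}.
Outcome values over d=0..5: [1, 1, -1, -1, -1, -1]
Σy = -2, Σy² = 6, M = 6
μ = -2/6 = -1/3,  σ² = 6/6 − (-1/3)² = 8/9
Independent increments: Var[X_10] = 10·σ² = 10·(8/9) = 80/9


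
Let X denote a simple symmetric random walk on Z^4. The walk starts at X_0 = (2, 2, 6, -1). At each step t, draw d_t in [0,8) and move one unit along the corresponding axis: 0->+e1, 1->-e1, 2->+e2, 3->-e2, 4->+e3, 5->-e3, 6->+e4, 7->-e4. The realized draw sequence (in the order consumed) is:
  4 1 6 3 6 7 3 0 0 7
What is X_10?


(3, 0, 7, -1)

t=0: X=(2, 2, 6, -1), d=4 → +e3, X_1=(2, 2, 7, -1)
t=1: X=(2, 2, 7, -1), d=1 → -e1, X_2=(1, 2, 7, -1)
t=2: X=(1, 2, 7, -1), d=6 → +e4, X_3=(1, 2, 7, 0)
t=3: X=(1, 2, 7, 0), d=3 → -e2, X_4=(1, 1, 7, 0)
t=4: X=(1, 1, 7, 0), d=6 → +e4, X_5=(1, 1, 7, 1)
t=5: X=(1, 1, 7, 1), d=7 → -e4, X_6=(1, 1, 7, 0)
t=6: X=(1, 1, 7, 0), d=3 → -e2, X_7=(1, 0, 7, 0)
t=7: X=(1, 0, 7, 0), d=0 → +e1, X_8=(2, 0, 7, 0)
t=8: X=(2, 0, 7, 0), d=0 → +e1, X_9=(3, 0, 7, 0)
t=9: X=(3, 0, 7, 0), d=7 → -e4, X_10=(3, 0, 7, -1)


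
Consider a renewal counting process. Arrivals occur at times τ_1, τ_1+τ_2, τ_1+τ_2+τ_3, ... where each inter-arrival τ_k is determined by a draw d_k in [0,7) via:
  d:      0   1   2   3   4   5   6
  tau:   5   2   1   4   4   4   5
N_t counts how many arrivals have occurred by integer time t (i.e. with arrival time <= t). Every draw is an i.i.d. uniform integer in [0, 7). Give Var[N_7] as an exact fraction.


Inter-arrival values over d=0..6: [5, 2, 1, 4, 4, 4, 5]
Each d has probability 1/7, so the pmf of τ is: f(1) = 1/7, f(2) = 1/7, f(4) = 3/7, f(5) = 2/7
Let p_n(j) = P(N_n = j), with p_0 = [1]. Condition on τ_1: p_n(0) = P(τ > n), and for j >= 1, p_n(j) = Σ_{k<=n} f(k)·p_{n−k}(j−1)
p_1 = [6/7, 1/7]  (j = 0..1)
p_2 = [5/7, 13/49, 1/49]  (j = 0..2)
p_3 = [5/7, 11/49, 20/343, 1/343]  (j = 0..3)
p_4 = [2/7, 31/49, 24/343, 27/2401, 1/2401]  (j = 0..4)
p_5 = [0, 39/49, 9/49, 44/2401, 34/16807, 1/16807]  (j = 0..5)
p_6 = [0, 29/49, 123/343, 108/2401, 71/16807, 41/117649, 1/117649]  (j = 0..6)
p_7 = [0, 25/49, 127/343, 260/2401, 173/16807, 15/16807, 48/823543, 1/823543]  (j = 0..7)
E[N_7] = Σ j·p_7(j) = 1335447/823543;  E[N_7²] = Σ j²·p_7(j) = 2598287/823543
Var[N_7] = 2598287/823543 − (1335447/823543)² = 356382381032/678223072849

356382381032/678223072849


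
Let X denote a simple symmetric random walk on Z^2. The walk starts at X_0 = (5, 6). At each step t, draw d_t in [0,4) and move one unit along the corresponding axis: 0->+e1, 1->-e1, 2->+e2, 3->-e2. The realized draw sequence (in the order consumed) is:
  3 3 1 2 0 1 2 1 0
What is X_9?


t=0: X=(5, 6), d=3 → -e2, X_1=(5, 5)
t=1: X=(5, 5), d=3 → -e2, X_2=(5, 4)
t=2: X=(5, 4), d=1 → -e1, X_3=(4, 4)
t=3: X=(4, 4), d=2 → +e2, X_4=(4, 5)
t=4: X=(4, 5), d=0 → +e1, X_5=(5, 5)
t=5: X=(5, 5), d=1 → -e1, X_6=(4, 5)
t=6: X=(4, 5), d=2 → +e2, X_7=(4, 6)
t=7: X=(4, 6), d=1 → -e1, X_8=(3, 6)
t=8: X=(3, 6), d=0 → +e1, X_9=(4, 6)

(4, 6)


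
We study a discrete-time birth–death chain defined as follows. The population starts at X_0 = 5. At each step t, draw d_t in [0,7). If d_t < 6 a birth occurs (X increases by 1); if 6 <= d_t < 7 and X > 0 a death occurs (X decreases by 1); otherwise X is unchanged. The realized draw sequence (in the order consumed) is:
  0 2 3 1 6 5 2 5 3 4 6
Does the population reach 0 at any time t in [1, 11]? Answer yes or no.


no

t=0: X=5, d=0 → birth, X_1=6
t=1: X=6, d=2 → birth, X_2=7
t=2: X=7, d=3 → birth, X_3=8
t=3: X=8, d=1 → birth, X_4=9
t=4: X=9, d=6 → death, X_5=8
t=5: X=8, d=5 → birth, X_6=9
t=6: X=9, d=2 → birth, X_7=10
t=7: X=10, d=5 → birth, X_8=11
t=8: X=11, d=3 → birth, X_9=12
t=9: X=12, d=4 → birth, X_10=13
t=10: X=13, d=6 → death, X_11=12


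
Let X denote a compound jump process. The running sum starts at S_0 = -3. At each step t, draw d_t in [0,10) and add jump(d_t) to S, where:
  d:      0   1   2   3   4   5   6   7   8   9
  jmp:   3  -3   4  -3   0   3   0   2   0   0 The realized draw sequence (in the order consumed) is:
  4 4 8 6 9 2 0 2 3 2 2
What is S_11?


13

t=0: S=-3, d=4, jump=0, S_1=-3
t=1: S=-3, d=4, jump=0, S_2=-3
t=2: S=-3, d=8, jump=0, S_3=-3
t=3: S=-3, d=6, jump=0, S_4=-3
t=4: S=-3, d=9, jump=0, S_5=-3
t=5: S=-3, d=2, jump=4, S_6=1
t=6: S=1, d=0, jump=3, S_7=4
t=7: S=4, d=2, jump=4, S_8=8
t=8: S=8, d=3, jump=-3, S_9=5
t=9: S=5, d=2, jump=4, S_10=9
t=10: S=9, d=2, jump=4, S_11=13


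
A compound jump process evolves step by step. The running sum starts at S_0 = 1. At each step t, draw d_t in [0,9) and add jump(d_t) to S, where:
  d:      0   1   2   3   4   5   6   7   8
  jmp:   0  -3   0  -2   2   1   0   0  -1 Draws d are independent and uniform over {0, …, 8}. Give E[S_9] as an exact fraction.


-2

Outcome values over d=0..8: [0, -3, 0, -2, 2, 1, 0, 0, -1]
Σy = -3, Σy² = 19, M = 9
μ = -3/9 = -1/3,  σ² = 19/9 − (-1/3)² = 2
E[S_9] = 1 + 9·(-1/3) = -2


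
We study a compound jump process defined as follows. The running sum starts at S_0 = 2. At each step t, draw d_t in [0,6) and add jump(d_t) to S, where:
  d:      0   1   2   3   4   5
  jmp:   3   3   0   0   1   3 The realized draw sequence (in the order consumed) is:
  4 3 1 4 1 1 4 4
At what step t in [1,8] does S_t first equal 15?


8

t=0: S=2, d=4, jump=1, S_1=3
t=1: S=3, d=3, jump=0, S_2=3
t=2: S=3, d=1, jump=3, S_3=6
t=3: S=6, d=4, jump=1, S_4=7
t=4: S=7, d=1, jump=3, S_5=10
t=5: S=10, d=1, jump=3, S_6=13
t=6: S=13, d=4, jump=1, S_7=14
t=7: S=14, d=4, jump=1, S_8=15


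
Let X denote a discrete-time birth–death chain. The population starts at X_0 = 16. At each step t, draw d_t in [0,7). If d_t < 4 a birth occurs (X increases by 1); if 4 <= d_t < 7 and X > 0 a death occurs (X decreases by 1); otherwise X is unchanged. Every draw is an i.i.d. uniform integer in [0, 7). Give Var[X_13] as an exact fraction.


X can drop by at most 1 per step and X_0 = 16 > T = 13, so X_t >= 16 − t >= 3 > 0 for every t <= 13: the floor at 0 (the 'and X > 0' condition) never binds. Hence X_13 = X_0 + Σ_{t<13} Y_t with i.i.d. increments Y_t = y(d_t) ∈ {+1, −1, 0}.
Outcome values over d=0..6: [1, 1, 1, 1, -1, -1, -1]
Σy = 1, Σy² = 7, M = 7
μ = 1/7 = 1/7,  σ² = 7/7 − (1/7)² = 48/49
Independent increments: Var[X_13] = 13·σ² = 13·(48/49) = 624/49

624/49


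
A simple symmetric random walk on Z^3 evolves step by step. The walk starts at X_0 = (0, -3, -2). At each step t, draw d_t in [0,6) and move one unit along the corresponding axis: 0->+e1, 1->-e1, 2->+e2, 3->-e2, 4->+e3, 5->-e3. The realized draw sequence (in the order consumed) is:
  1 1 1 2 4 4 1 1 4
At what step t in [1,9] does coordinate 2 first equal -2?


4

t=0: X=(0, -3, -2), d=1 → -e1, X_1=(-1, -3, -2)
t=1: X=(-1, -3, -2), d=1 → -e1, X_2=(-2, -3, -2)
t=2: X=(-2, -3, -2), d=1 → -e1, X_3=(-3, -3, -2)
t=3: X=(-3, -3, -2), d=2 → +e2, X_4=(-3, -2, -2)
t=4: X=(-3, -2, -2), d=4 → +e3, X_5=(-3, -2, -1)
t=5: X=(-3, -2, -1), d=4 → +e3, X_6=(-3, -2, 0)
t=6: X=(-3, -2, 0), d=1 → -e1, X_7=(-4, -2, 0)
t=7: X=(-4, -2, 0), d=1 → -e1, X_8=(-5, -2, 0)
t=8: X=(-5, -2, 0), d=4 → +e3, X_9=(-5, -2, 1)


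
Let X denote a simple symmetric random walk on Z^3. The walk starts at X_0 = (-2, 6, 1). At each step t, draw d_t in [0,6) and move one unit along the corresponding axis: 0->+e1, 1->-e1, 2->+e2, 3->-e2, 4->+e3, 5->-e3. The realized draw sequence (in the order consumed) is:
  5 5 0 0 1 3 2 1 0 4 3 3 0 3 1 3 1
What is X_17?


(-2, 2, 0)

t=0: X=(-2, 6, 1), d=5 → -e3, X_1=(-2, 6, 0)
t=1: X=(-2, 6, 0), d=5 → -e3, X_2=(-2, 6, -1)
t=2: X=(-2, 6, -1), d=0 → +e1, X_3=(-1, 6, -1)
t=3: X=(-1, 6, -1), d=0 → +e1, X_4=(0, 6, -1)
t=4: X=(0, 6, -1), d=1 → -e1, X_5=(-1, 6, -1)
t=5: X=(-1, 6, -1), d=3 → -e2, X_6=(-1, 5, -1)
t=6: X=(-1, 5, -1), d=2 → +e2, X_7=(-1, 6, -1)
t=7: X=(-1, 6, -1), d=1 → -e1, X_8=(-2, 6, -1)
t=8: X=(-2, 6, -1), d=0 → +e1, X_9=(-1, 6, -1)
t=9: X=(-1, 6, -1), d=4 → +e3, X_10=(-1, 6, 0)
t=10: X=(-1, 6, 0), d=3 → -e2, X_11=(-1, 5, 0)
t=11: X=(-1, 5, 0), d=3 → -e2, X_12=(-1, 4, 0)
t=12: X=(-1, 4, 0), d=0 → +e1, X_13=(0, 4, 0)
t=13: X=(0, 4, 0), d=3 → -e2, X_14=(0, 3, 0)
t=14: X=(0, 3, 0), d=1 → -e1, X_15=(-1, 3, 0)
t=15: X=(-1, 3, 0), d=3 → -e2, X_16=(-1, 2, 0)
t=16: X=(-1, 2, 0), d=1 → -e1, X_17=(-2, 2, 0)


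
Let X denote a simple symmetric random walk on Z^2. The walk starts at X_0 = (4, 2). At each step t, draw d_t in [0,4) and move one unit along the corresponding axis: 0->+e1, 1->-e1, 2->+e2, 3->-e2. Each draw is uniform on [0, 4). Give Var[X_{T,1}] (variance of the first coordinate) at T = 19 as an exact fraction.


19/2

Outcome values over d=0..3: [1, -1, 0, 0]
Σy = 0, Σy² = 2, M = 4
μ = 0/4 = 0,  σ² = 2/4 − (0)² = 1/2
Independent increments: Var[X_19] = 19·σ² = 19·(1/2) = 19/2


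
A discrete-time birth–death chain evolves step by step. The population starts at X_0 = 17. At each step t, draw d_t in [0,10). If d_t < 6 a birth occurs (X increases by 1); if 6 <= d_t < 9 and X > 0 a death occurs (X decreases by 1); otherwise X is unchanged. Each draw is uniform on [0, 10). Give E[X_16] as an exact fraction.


109/5

X can drop by at most 1 per step and X_0 = 17 > T = 16, so X_t >= 17 − t >= 1 > 0 for every t <= 16: the floor at 0 (the 'and X > 0' condition) never binds. Hence X_16 = X_0 + Σ_{t<16} Y_t with i.i.d. increments Y_t = y(d_t) ∈ {+1, −1, 0}.
Outcome values over d=0..9: [1, 1, 1, 1, 1, 1, -1, -1, -1, 0]
Σy = 3, Σy² = 9, M = 10
μ = 3/10 = 3/10,  σ² = 9/10 − (3/10)² = 81/100
E[X_16] = 17 + 16·(3/10) = 109/5


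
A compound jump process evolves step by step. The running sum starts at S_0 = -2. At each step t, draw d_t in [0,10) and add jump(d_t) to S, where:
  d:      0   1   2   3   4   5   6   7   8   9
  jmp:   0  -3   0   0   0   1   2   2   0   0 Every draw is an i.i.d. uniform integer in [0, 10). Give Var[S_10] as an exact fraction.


Outcome values over d=0..9: [0, -3, 0, 0, 0, 1, 2, 2, 0, 0]
Σy = 2, Σy² = 18, M = 10
μ = 2/10 = 1/5,  σ² = 18/10 − (1/5)² = 44/25
Independent increments: Var[S_10] = 10·σ² = 10·(44/25) = 88/5

88/5


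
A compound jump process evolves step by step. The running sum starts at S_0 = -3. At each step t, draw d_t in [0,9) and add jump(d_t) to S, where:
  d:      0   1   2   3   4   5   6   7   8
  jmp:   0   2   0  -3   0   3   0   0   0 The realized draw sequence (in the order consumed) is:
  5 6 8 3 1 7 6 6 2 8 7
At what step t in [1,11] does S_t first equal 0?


t=0: S=-3, d=5, jump=3, S_1=0
t=1: S=0, d=6, jump=0, S_2=0
t=2: S=0, d=8, jump=0, S_3=0
t=3: S=0, d=3, jump=-3, S_4=-3
t=4: S=-3, d=1, jump=2, S_5=-1
t=5: S=-1, d=7, jump=0, S_6=-1
t=6: S=-1, d=6, jump=0, S_7=-1
t=7: S=-1, d=6, jump=0, S_8=-1
t=8: S=-1, d=2, jump=0, S_9=-1
t=9: S=-1, d=8, jump=0, S_10=-1
t=10: S=-1, d=7, jump=0, S_11=-1

1


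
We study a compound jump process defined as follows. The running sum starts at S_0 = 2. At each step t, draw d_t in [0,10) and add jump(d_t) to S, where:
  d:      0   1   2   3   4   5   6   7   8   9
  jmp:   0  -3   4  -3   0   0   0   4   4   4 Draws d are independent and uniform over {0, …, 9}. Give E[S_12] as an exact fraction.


Outcome values over d=0..9: [0, -3, 4, -3, 0, 0, 0, 4, 4, 4]
Σy = 10, Σy² = 82, M = 10
μ = 10/10 = 1,  σ² = 82/10 − (1)² = 36/5
E[S_12] = 2 + 12·(1) = 14

14


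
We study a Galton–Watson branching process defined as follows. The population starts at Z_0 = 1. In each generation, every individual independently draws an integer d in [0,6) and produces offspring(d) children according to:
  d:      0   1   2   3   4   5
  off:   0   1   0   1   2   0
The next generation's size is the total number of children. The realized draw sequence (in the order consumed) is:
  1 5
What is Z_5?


0

gen 0: Z_0=1, draws=[1], offspring=[1], Z_1=1
gen 1: Z_1=1, draws=[5], offspring=[0], Z_2=0
gen 2: Z_2=0, draws=[], offspring=[], Z_3=0
gen 3: Z_3=0, draws=[], offspring=[], Z_4=0
gen 4: Z_4=0, draws=[], offspring=[], Z_5=0


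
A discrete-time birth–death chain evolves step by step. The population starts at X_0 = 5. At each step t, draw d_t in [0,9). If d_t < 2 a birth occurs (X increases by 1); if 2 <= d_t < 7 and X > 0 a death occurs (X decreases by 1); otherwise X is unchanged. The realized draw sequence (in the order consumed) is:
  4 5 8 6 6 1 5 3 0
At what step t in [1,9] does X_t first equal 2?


t=0: X=5, d=4 → death, X_1=4
t=1: X=4, d=5 → death, X_2=3
t=2: X=3, d=8 → hold, X_3=3
t=3: X=3, d=6 → death, X_4=2
t=4: X=2, d=6 → death, X_5=1
t=5: X=1, d=1 → birth, X_6=2
t=6: X=2, d=5 → death, X_7=1
t=7: X=1, d=3 → death, X_8=0
t=8: X=0, d=0 → birth, X_9=1

4


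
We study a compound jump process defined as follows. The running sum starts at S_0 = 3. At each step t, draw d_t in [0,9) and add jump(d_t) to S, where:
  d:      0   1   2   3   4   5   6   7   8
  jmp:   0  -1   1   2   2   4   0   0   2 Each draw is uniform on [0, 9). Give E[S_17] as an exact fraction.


Outcome values over d=0..8: [0, -1, 1, 2, 2, 4, 0, 0, 2]
Σy = 10, Σy² = 30, M = 9
μ = 10/9 = 10/9,  σ² = 30/9 − (10/9)² = 170/81
E[S_17] = 3 + 17·(10/9) = 197/9

197/9


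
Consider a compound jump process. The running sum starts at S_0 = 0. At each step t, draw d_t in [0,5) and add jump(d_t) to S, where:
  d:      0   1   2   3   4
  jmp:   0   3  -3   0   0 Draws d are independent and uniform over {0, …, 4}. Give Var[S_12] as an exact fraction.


216/5

Outcome values over d=0..4: [0, 3, -3, 0, 0]
Σy = 0, Σy² = 18, M = 5
μ = 0/5 = 0,  σ² = 18/5 − (0)² = 18/5
Independent increments: Var[S_12] = 12·σ² = 12·(18/5) = 216/5


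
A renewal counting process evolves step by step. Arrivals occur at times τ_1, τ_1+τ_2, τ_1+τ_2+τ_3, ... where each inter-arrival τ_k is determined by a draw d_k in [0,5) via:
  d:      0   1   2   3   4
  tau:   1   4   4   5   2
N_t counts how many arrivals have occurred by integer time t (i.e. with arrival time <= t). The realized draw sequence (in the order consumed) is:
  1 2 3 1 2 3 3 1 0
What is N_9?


draw d_1=1: τ_1=4, arrival time A_1=4
draw d_2=2: τ_2=4, arrival time A_2=8
draw d_3=3: τ_3=5, arrival time A_3=13
draw d_4=1: τ_4=4, arrival time A_4=17
draw d_5=2: τ_5=4, arrival time A_5=21
draw d_6=3: τ_6=5, arrival time A_6=26
draw d_7=3: τ_7=5, arrival time A_7=31
draw d_8=1: τ_8=4, arrival time A_8=35
draw d_9=0: τ_9=1, arrival time A_9=36
N_t over t=0..9: 0:0 1:0 2:0 3:0 4:1 5:1 6:1 7:1 8:2 9:2

2


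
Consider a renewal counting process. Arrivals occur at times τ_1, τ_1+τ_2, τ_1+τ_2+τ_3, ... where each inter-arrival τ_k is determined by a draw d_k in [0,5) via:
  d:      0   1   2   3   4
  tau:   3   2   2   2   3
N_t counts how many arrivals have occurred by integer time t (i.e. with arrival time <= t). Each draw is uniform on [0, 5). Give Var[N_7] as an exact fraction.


Inter-arrival values over d=0..4: [3, 2, 2, 2, 3]
Each d has probability 1/5, so the pmf of τ is: f(2) = 3/5, f(3) = 2/5
Let p_n(j) = P(N_n = j), with p_0 = [1]. Condition on τ_1: p_n(0) = P(τ > n), and for j >= 1, p_n(j) = Σ_{k<=n} f(k)·p_{n−k}(j−1)
p_1 = [1]  (j = 0)
p_2 = [2/5, 3/5]  (j = 0..1)
p_3 = [0, 1]  (j = 0..1)
p_4 = [0, 16/25, 9/25]  (j = 0..2)
p_5 = [0, 4/25, 21/25]  (j = 0..2)
p_6 = [0, 0, 98/125, 27/125]  (j = 0..3)
p_7 = [0, 0, 44/125, 81/125]  (j = 0..3)
E[N_7] = Σ j·p_7(j) = 331/125;  E[N_7²] = Σ j²·p_7(j) = 181/25
Var[N_7] = 181/25 − (331/125)² = 3564/15625

3564/15625


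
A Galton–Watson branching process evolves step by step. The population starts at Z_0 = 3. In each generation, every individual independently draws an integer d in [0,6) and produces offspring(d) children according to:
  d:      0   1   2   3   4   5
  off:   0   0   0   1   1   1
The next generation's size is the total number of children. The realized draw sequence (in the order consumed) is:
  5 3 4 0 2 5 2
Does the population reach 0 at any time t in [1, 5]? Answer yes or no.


gen 0: Z_0=3, draws=[5, 3, 4], offspring=[1, 1, 1], Z_1=3
gen 1: Z_1=3, draws=[0, 2, 5], offspring=[0, 0, 1], Z_2=1
gen 2: Z_2=1, draws=[2], offspring=[0], Z_3=0
gen 3: Z_3=0, draws=[], offspring=[], Z_4=0
gen 4: Z_4=0, draws=[], offspring=[], Z_5=0

yes


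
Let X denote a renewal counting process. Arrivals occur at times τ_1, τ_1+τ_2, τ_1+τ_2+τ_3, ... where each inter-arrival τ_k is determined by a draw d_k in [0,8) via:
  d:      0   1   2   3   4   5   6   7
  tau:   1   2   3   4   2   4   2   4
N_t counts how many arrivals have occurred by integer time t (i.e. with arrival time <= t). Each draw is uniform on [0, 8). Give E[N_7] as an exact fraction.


4751961/2097152

Inter-arrival values over d=0..7: [1, 2, 3, 4, 2, 4, 2, 4]
Each d has probability 1/8, so the pmf of τ is: f(1) = 1/8, f(2) = 3/8, f(3) = 1/8, f(4) = 3/8
Renewal equation for m(n) = E[N_n]: condition on τ_1 = k (if k <= n, one arrival plus a fresh copy on the remaining n−k steps): m(n) = F(n) + Σ_{k<=n} f(k)·m(n−k), where F(n) = P(τ <= n) and m(0) = 0
m(1) = F(1) = 1/8
m(2) = F(2) + f(1)·m(1) = 1/2 + 1/8·1/8 = 33/64
m(3) = F(3) + f(1)·m(2) + f(2)·m(1) = 5/8 + 1/8·33/64 + 3/8·1/8 = 377/512
m(4) = F(4) + f(1)·m(3) + f(2)·m(2) + f(3)·m(1) = 1 + 1/8·377/512 + 3/8·33/64 + 1/8·1/8 = 5329/4096
m(5) = F(5) + f(1)·m(4) + f(2)·m(3) + f(3)·m(2) + f(4)·m(1) = 1 + 1/8·5329/4096 + 3/8·377/512 + 1/8·33/64 + 3/8·1/8 = 50793/32768
m(6) = F(6) + f(1)·m(5) + f(2)·m(4) + f(3)·m(3) + f(4)·m(2) = 1 + 1/8·50793/32768 + 3/8·5329/4096 + 1/8·377/512 + 3/8·33/64 = 515649/262144
m(7) = F(7) + f(1)·m(6) + f(2)·m(5) + f(3)·m(4) + f(4)·m(3) = 1 + 1/8·515649/262144 + 3/8·50793/32768 + 1/8·5329/4096 + 3/8·377/512 = 4751961/2097152
E[N_7] = m(7) = 4751961/2097152


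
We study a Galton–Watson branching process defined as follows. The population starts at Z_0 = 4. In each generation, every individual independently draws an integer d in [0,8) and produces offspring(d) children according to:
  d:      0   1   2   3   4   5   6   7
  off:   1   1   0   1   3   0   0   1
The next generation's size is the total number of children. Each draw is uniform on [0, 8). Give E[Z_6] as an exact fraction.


117649/65536

Outcome values over d=0..7: [1, 1, 0, 1, 3, 0, 0, 1]
Σy = 7, Σy² = 13, M = 8
μ = 7/8 = 7/8,  σ² = 13/8 − (7/8)² = 55/64
E[Z_0] = 4
E[Z_1] = 7/8·E[Z_0] = 7/2
E[Z_2] = 7/8·E[Z_1] = 49/16
E[Z_3] = 7/8·E[Z_2] = 343/128
E[Z_4] = 7/8·E[Z_3] = 2401/1024
E[Z_5] = 7/8·E[Z_4] = 16807/8192
E[Z_6] = 7/8·E[Z_5] = 117649/65536


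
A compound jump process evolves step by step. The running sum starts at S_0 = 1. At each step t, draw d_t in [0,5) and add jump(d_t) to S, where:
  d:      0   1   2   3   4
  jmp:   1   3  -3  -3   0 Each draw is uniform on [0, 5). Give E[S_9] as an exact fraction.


Outcome values over d=0..4: [1, 3, -3, -3, 0]
Σy = -2, Σy² = 28, M = 5
μ = -2/5 = -2/5,  σ² = 28/5 − (-2/5)² = 136/25
E[S_9] = 1 + 9·(-2/5) = -13/5

-13/5


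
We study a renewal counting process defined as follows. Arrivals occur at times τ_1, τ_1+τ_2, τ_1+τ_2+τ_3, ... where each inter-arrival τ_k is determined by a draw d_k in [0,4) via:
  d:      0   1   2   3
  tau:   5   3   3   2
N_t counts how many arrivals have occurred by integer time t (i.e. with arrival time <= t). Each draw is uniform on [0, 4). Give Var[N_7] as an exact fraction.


Inter-arrival values over d=0..3: [5, 3, 3, 2]
Each d has probability 1/4, so the pmf of τ is: f(2) = 1/4, f(3) = 1/2, f(5) = 1/4
Let p_n(j) = P(N_n = j), with p_0 = [1]. Condition on τ_1: p_n(0) = P(τ > n), and for j >= 1, p_n(j) = Σ_{k<=n} f(k)·p_{n−k}(j−1)
p_1 = [1]  (j = 0)
p_2 = [3/4, 1/4]  (j = 0..1)
p_3 = [1/4, 3/4]  (j = 0..1)
p_4 = [1/4, 11/16, 1/16]  (j = 0..2)
p_5 = [0, 11/16, 5/16]  (j = 0..2)
p_6 = [0, 7/16, 35/64, 1/64]  (j = 0..3)
p_7 = [0, 5/16, 37/64, 7/64]  (j = 0..3)
E[N_7] = Σ j·p_7(j) = 115/64;  E[N_7²] = Σ j²·p_7(j) = 231/64
Var[N_7] = 231/64 − (115/64)² = 1559/4096

1559/4096


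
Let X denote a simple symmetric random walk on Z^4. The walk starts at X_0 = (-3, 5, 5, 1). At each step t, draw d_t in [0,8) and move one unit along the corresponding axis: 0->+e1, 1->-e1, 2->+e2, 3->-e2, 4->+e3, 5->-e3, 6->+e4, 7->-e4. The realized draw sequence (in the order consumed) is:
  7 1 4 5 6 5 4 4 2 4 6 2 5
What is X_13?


t=0: X=(-3, 5, 5, 1), d=7 → -e4, X_1=(-3, 5, 5, 0)
t=1: X=(-3, 5, 5, 0), d=1 → -e1, X_2=(-4, 5, 5, 0)
t=2: X=(-4, 5, 5, 0), d=4 → +e3, X_3=(-4, 5, 6, 0)
t=3: X=(-4, 5, 6, 0), d=5 → -e3, X_4=(-4, 5, 5, 0)
t=4: X=(-4, 5, 5, 0), d=6 → +e4, X_5=(-4, 5, 5, 1)
t=5: X=(-4, 5, 5, 1), d=5 → -e3, X_6=(-4, 5, 4, 1)
t=6: X=(-4, 5, 4, 1), d=4 → +e3, X_7=(-4, 5, 5, 1)
t=7: X=(-4, 5, 5, 1), d=4 → +e3, X_8=(-4, 5, 6, 1)
t=8: X=(-4, 5, 6, 1), d=2 → +e2, X_9=(-4, 6, 6, 1)
t=9: X=(-4, 6, 6, 1), d=4 → +e3, X_10=(-4, 6, 7, 1)
t=10: X=(-4, 6, 7, 1), d=6 → +e4, X_11=(-4, 6, 7, 2)
t=11: X=(-4, 6, 7, 2), d=2 → +e2, X_12=(-4, 7, 7, 2)
t=12: X=(-4, 7, 7, 2), d=5 → -e3, X_13=(-4, 7, 6, 2)

(-4, 7, 6, 2)


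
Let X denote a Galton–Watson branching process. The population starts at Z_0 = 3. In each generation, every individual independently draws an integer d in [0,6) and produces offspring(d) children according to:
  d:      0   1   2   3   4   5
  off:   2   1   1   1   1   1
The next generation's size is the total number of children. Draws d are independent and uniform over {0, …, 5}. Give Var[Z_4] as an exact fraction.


Outcome values over d=0..5: [2, 1, 1, 1, 1, 1]
Σy = 7, Σy² = 9, M = 6
μ = 7/6 = 7/6,  σ² = 9/6 − (7/6)² = 5/36
V_0 = 0, E_0 = 3
V_1 = 5/36·E_0 + (7/6)²·V_0 = 5/12;  E_1 = 7/2
V_2 = 5/36·E_1 + (7/6)²·V_1 = 455/432;  E_2 = 49/12
V_3 = 5/36·E_2 + (7/6)²·V_2 = 31115/15552;  E_3 = 343/72
V_4 = 5/36·E_3 + (7/6)²·V_3 = 1895075/559872;  E_4 = 2401/432

1895075/559872


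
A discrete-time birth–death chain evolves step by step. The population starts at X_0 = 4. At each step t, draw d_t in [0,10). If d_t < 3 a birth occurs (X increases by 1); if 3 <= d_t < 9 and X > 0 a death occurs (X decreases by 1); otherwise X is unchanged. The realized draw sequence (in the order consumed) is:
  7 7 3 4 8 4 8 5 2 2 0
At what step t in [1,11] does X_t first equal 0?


4

t=0: X=4, d=7 → death, X_1=3
t=1: X=3, d=7 → death, X_2=2
t=2: X=2, d=3 → death, X_3=1
t=3: X=1, d=4 → death, X_4=0
t=4: X=0, d=8 → hold, X_5=0
t=5: X=0, d=4 → hold, X_6=0
t=6: X=0, d=8 → hold, X_7=0
t=7: X=0, d=5 → hold, X_8=0
t=8: X=0, d=2 → birth, X_9=1
t=9: X=1, d=2 → birth, X_10=2
t=10: X=2, d=0 → birth, X_11=3


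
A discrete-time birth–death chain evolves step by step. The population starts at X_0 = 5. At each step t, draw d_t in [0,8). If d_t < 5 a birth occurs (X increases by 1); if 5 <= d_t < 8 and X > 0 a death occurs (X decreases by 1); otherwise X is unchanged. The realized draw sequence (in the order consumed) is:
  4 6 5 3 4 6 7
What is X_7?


t=0: X=5, d=4 → birth, X_1=6
t=1: X=6, d=6 → death, X_2=5
t=2: X=5, d=5 → death, X_3=4
t=3: X=4, d=3 → birth, X_4=5
t=4: X=5, d=4 → birth, X_5=6
t=5: X=6, d=6 → death, X_6=5
t=6: X=5, d=7 → death, X_7=4

4


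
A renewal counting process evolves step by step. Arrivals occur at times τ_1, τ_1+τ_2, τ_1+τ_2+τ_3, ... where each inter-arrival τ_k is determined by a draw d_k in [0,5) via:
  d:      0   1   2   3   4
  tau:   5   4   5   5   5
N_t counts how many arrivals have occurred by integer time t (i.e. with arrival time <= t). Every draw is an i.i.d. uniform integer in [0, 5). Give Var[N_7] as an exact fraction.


0

Inter-arrival values over d=0..4: [5, 4, 5, 5, 5]
Each d has probability 1/5, so the pmf of τ is: f(4) = 1/5, f(5) = 4/5
Let p_n(j) = P(N_n = j), with p_0 = [1]. Condition on τ_1: p_n(0) = P(τ > n), and for j >= 1, p_n(j) = Σ_{k<=n} f(k)·p_{n−k}(j−1)
p_1 = [1]  (j = 0)
p_2 = [1]  (j = 0)
p_3 = [1]  (j = 0)
p_4 = [4/5, 1/5]  (j = 0..1)
p_5 = [0, 1]  (j = 0..1)
p_6 = [0, 1]  (j = 0..1)
p_7 = [0, 1]  (j = 0..1)
E[N_7] = Σ j·p_7(j) = 1;  E[N_7²] = Σ j²·p_7(j) = 1
Var[N_7] = 1 − (1)² = 0


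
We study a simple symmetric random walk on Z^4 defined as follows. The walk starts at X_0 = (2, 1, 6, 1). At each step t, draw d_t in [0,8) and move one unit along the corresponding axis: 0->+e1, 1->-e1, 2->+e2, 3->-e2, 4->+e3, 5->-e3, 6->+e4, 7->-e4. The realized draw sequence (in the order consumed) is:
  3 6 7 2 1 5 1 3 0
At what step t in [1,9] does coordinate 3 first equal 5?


6

t=0: X=(2, 1, 6, 1), d=3 → -e2, X_1=(2, 0, 6, 1)
t=1: X=(2, 0, 6, 1), d=6 → +e4, X_2=(2, 0, 6, 2)
t=2: X=(2, 0, 6, 2), d=7 → -e4, X_3=(2, 0, 6, 1)
t=3: X=(2, 0, 6, 1), d=2 → +e2, X_4=(2, 1, 6, 1)
t=4: X=(2, 1, 6, 1), d=1 → -e1, X_5=(1, 1, 6, 1)
t=5: X=(1, 1, 6, 1), d=5 → -e3, X_6=(1, 1, 5, 1)
t=6: X=(1, 1, 5, 1), d=1 → -e1, X_7=(0, 1, 5, 1)
t=7: X=(0, 1, 5, 1), d=3 → -e2, X_8=(0, 0, 5, 1)
t=8: X=(0, 0, 5, 1), d=0 → +e1, X_9=(1, 0, 5, 1)


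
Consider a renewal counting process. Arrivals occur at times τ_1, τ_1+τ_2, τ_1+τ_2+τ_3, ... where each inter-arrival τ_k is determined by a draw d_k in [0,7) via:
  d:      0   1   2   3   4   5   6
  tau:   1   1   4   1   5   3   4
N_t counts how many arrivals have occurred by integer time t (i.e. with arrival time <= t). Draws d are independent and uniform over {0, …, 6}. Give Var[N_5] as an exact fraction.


203578056/282475249

Inter-arrival values over d=0..6: [1, 1, 4, 1, 5, 3, 4]
Each d has probability 1/7, so the pmf of τ is: f(1) = 3/7, f(3) = 1/7, f(4) = 2/7, f(5) = 1/7
Let p_n(j) = P(N_n = j), with p_0 = [1]. Condition on τ_1: p_n(0) = P(τ > n), and for j >= 1, p_n(j) = Σ_{k<=n} f(k)·p_{n−k}(j−1)
p_1 = [4/7, 3/7]  (j = 0..1)
p_2 = [4/7, 12/49, 9/49]  (j = 0..2)
p_3 = [3/7, 19/49, 36/343, 27/343]  (j = 0..3)
p_4 = [1/7, 27/49, 78/343, 108/2401, 81/2401]  (j = 0..4)
p_5 = [0, 22/49, 135/343, 297/2401, 324/16807, 243/16807]  (j = 0..5)
E[N_5] = Σ j·p_5(j) = 29524/16807;  E[N_5²] = Σ j²·p_5(j) = 63976/16807
Var[N_5] = 63976/16807 − (29524/16807)² = 203578056/282475249


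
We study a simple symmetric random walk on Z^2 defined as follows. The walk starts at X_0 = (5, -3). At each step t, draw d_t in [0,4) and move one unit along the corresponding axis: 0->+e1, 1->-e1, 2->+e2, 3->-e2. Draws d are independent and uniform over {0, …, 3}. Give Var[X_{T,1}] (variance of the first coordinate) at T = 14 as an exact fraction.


7

Outcome values over d=0..3: [1, -1, 0, 0]
Σy = 0, Σy² = 2, M = 4
μ = 0/4 = 0,  σ² = 2/4 − (0)² = 1/2
Independent increments: Var[X_14] = 14·σ² = 14·(1/2) = 7


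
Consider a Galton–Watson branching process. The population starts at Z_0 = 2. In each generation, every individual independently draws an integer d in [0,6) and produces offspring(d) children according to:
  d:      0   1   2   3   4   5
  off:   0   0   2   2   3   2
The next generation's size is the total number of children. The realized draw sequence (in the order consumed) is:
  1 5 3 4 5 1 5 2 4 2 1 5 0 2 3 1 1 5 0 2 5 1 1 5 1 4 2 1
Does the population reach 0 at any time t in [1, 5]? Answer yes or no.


no

gen 0: Z_0=2, draws=[1, 5], offspring=[0, 2], Z_1=2
gen 1: Z_1=2, draws=[3, 4], offspring=[2, 3], Z_2=5
gen 2: Z_2=5, draws=[5, 1, 5, 2, 4], offspring=[2, 0, 2, 2, 3], Z_3=9
gen 3: Z_3=9, draws=[2, 1, 5, 0, 2, 3, 1, 1, 5], offspring=[2, 0, 2, 0, 2, 2, 0, 0, 2], Z_4=10
gen 4: Z_4=10, draws=[0, 2, 5, 1, 1, 5, 1, 4, 2, 1], offspring=[0, 2, 2, 0, 0, 2, 0, 3, 2, 0], Z_5=11


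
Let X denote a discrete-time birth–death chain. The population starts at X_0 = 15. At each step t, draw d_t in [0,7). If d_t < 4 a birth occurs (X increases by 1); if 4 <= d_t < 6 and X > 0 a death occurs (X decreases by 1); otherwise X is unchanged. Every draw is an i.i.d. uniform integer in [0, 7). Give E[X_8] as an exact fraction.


121/7

X can drop by at most 1 per step and X_0 = 15 > T = 8, so X_t >= 15 − t >= 7 > 0 for every t <= 8: the floor at 0 (the 'and X > 0' condition) never binds. Hence X_8 = X_0 + Σ_{t<8} Y_t with i.i.d. increments Y_t = y(d_t) ∈ {+1, −1, 0}.
Outcome values over d=0..6: [1, 1, 1, 1, -1, -1, 0]
Σy = 2, Σy² = 6, M = 7
μ = 2/7 = 2/7,  σ² = 6/7 − (2/7)² = 38/49
E[X_8] = 15 + 8·(2/7) = 121/7


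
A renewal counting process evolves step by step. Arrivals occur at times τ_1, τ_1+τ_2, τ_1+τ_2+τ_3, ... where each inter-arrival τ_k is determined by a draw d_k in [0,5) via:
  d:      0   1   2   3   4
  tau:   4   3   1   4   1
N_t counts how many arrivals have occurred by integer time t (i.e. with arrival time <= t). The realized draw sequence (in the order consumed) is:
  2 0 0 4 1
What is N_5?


draw d_1=2: τ_1=1, arrival time A_1=1
draw d_2=0: τ_2=4, arrival time A_2=5
draw d_3=0: τ_3=4, arrival time A_3=9
draw d_4=4: τ_4=1, arrival time A_4=10
draw d_5=1: τ_5=3, arrival time A_5=13
N_t over t=0..5: 0:0 1:1 2:1 3:1 4:1 5:2

2


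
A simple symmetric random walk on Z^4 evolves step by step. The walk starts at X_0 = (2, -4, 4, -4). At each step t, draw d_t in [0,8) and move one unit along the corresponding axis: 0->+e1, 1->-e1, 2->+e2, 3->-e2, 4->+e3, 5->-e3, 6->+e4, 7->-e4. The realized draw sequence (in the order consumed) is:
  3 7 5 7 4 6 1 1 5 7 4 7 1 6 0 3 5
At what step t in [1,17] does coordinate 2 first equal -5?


1

t=0: X=(2, -4, 4, -4), d=3 → -e2, X_1=(2, -5, 4, -4)
t=1: X=(2, -5, 4, -4), d=7 → -e4, X_2=(2, -5, 4, -5)
t=2: X=(2, -5, 4, -5), d=5 → -e3, X_3=(2, -5, 3, -5)
t=3: X=(2, -5, 3, -5), d=7 → -e4, X_4=(2, -5, 3, -6)
t=4: X=(2, -5, 3, -6), d=4 → +e3, X_5=(2, -5, 4, -6)
t=5: X=(2, -5, 4, -6), d=6 → +e4, X_6=(2, -5, 4, -5)
t=6: X=(2, -5, 4, -5), d=1 → -e1, X_7=(1, -5, 4, -5)
t=7: X=(1, -5, 4, -5), d=1 → -e1, X_8=(0, -5, 4, -5)
t=8: X=(0, -5, 4, -5), d=5 → -e3, X_9=(0, -5, 3, -5)
t=9: X=(0, -5, 3, -5), d=7 → -e4, X_10=(0, -5, 3, -6)
t=10: X=(0, -5, 3, -6), d=4 → +e3, X_11=(0, -5, 4, -6)
t=11: X=(0, -5, 4, -6), d=7 → -e4, X_12=(0, -5, 4, -7)
t=12: X=(0, -5, 4, -7), d=1 → -e1, X_13=(-1, -5, 4, -7)
t=13: X=(-1, -5, 4, -7), d=6 → +e4, X_14=(-1, -5, 4, -6)
t=14: X=(-1, -5, 4, -6), d=0 → +e1, X_15=(0, -5, 4, -6)
t=15: X=(0, -5, 4, -6), d=3 → -e2, X_16=(0, -6, 4, -6)
t=16: X=(0, -6, 4, -6), d=5 → -e3, X_17=(0, -6, 3, -6)


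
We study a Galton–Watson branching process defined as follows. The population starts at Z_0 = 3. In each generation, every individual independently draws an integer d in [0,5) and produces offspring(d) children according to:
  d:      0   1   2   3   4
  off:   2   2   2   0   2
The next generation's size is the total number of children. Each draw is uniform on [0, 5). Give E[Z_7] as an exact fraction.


6291456/78125

Outcome values over d=0..4: [2, 2, 2, 0, 2]
Σy = 8, Σy² = 16, M = 5
μ = 8/5 = 8/5,  σ² = 16/5 − (8/5)² = 16/25
E[Z_0] = 3
E[Z_1] = 8/5·E[Z_0] = 24/5
E[Z_2] = 8/5·E[Z_1] = 192/25
E[Z_3] = 8/5·E[Z_2] = 1536/125
E[Z_4] = 8/5·E[Z_3] = 12288/625
E[Z_5] = 8/5·E[Z_4] = 98304/3125
E[Z_6] = 8/5·E[Z_5] = 786432/15625
E[Z_7] = 8/5·E[Z_6] = 6291456/78125


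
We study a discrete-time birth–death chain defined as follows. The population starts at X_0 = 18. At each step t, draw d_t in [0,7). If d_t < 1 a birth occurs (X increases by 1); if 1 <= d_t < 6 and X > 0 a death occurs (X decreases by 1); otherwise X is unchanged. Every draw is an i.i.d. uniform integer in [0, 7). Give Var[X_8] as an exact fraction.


X can drop by at most 1 per step and X_0 = 18 > T = 8, so X_t >= 18 − t >= 10 > 0 for every t <= 8: the floor at 0 (the 'and X > 0' condition) never binds. Hence X_8 = X_0 + Σ_{t<8} Y_t with i.i.d. increments Y_t = y(d_t) ∈ {+1, −1, 0}.
Outcome values over d=0..6: [1, -1, -1, -1, -1, -1, 0]
Σy = -4, Σy² = 6, M = 7
μ = -4/7 = -4/7,  σ² = 6/7 − (-4/7)² = 26/49
Independent increments: Var[X_8] = 8·σ² = 8·(26/49) = 208/49

208/49
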